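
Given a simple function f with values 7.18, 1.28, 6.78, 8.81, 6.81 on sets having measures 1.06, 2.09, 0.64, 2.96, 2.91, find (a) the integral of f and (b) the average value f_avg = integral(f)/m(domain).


Step 1: Integral = sum(value_i * measure_i)
= 7.18*1.06 + 1.28*2.09 + 6.78*0.64 + 8.81*2.96 + 6.81*2.91
= 7.6108 + 2.6752 + 4.3392 + 26.0776 + 19.8171
= 60.5199
Step 2: Total measure of domain = 1.06 + 2.09 + 0.64 + 2.96 + 2.91 = 9.66
Step 3: Average value = 60.5199 / 9.66 = 6.265


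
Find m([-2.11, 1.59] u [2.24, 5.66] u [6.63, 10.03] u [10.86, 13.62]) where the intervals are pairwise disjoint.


For pairwise disjoint intervals, m(union) = sum of lengths.
= (1.59 - -2.11) + (5.66 - 2.24) + (10.03 - 6.63) + (13.62 - 10.86)
= 3.7 + 3.42 + 3.4 + 2.76
= 13.28


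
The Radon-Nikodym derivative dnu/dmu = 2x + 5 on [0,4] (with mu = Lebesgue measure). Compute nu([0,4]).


nu(A) = integral_A (dnu/dmu) dmu = integral_0^4 (2x + 5) dx
Step 1: Antiderivative F(x) = (2/2)x^2 + 5x
Step 2: F(4) = (2/2)*4^2 + 5*4 = 16 + 20 = 36
Step 3: F(0) = (2/2)*0^2 + 5*0 = 0.0 + 0 = 0.0
Step 4: nu([0,4]) = F(4) - F(0) = 36 - 0.0 = 36


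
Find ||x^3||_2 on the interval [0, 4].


Step 1: ||f||_2 = (integral_0^4 |x^3|^2 dx)^(1/2)
     = (integral_0^4 x^6 dx)^(1/2)
Step 2: integral_0^4 x^6 dx = [x^7/(7)] from 0 to 4 = 4^7/7
     = 16384/7 = 2340.571429
Step 3: ||f||_2 = (2340.571429)^(1/2) = 48.379453


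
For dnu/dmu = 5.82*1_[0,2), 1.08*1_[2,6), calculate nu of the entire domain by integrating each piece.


Integrate each piece of the Radon-Nikodym derivative:
Step 1: integral_0^2 5.82 dx = 5.82*(2-0) = 5.82*2 = 11.64
Step 2: integral_2^6 1.08 dx = 1.08*(6-2) = 1.08*4 = 4.32
Total: 11.64 + 4.32 = 15.96


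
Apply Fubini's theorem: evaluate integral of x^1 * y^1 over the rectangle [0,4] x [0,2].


By Fubini's theorem, the double integral factors as a product of single integrals:
Step 1: integral_0^4 x^1 dx = [x^2/2] from 0 to 4
     = 4^2/2 = 8
Step 2: integral_0^2 y^1 dy = [y^2/2] from 0 to 2
     = 2^2/2 = 2
Step 3: Double integral = 8 * 2 = 16


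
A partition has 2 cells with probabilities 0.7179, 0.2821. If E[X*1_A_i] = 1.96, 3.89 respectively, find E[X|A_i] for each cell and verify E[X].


For each cell A_i: E[X|A_i] = E[X*1_A_i] / P(A_i)
Step 1: E[X|A_1] = 1.96 / 0.7179 = 2.730185
Step 2: E[X|A_2] = 3.89 / 0.2821 = 13.789436
Verification: E[X] = sum E[X*1_A_i] = 1.96 + 3.89 = 5.85


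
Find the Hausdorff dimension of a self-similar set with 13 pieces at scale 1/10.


For a self-similar set with N copies scaled by 1/r:
dim_H = log(N)/log(r) = log(13)/log(10)
= 2.564949/2.302585
= 1.113943


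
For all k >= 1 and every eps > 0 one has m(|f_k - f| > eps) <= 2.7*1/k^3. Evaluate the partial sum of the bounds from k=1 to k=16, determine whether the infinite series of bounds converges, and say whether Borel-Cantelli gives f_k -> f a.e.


Step 1: List the terms 2.7*1/k^3 for k = 1 to 16:
  k=1: 2.7
  k=2: 0.3375
  k=3: 0.1
  k=4: 0.042188
  k=5: 0.0216
  k=6: 0.0125
  k=7: 0.007872
  k=8: 0.005273
  k=9: 0.003704
  k=10: 0.0027
  k=11: 0.002029
  k=12: 0.001563
  k=13: 0.001229
  k=14: 9.839650e-04
  k=15: 8.000000e-04
  k=16: 6.591797e-04
Step 2: Partial sum = 2.7 + 0.3375 + 0.1 + 0.042188 + 0.0216 + 0.0125 + 0.007872 + 0.005273 + 0.003704 + 0.0027 + 0.002029 + 0.001563 + 0.001229 + 9.839650e-04 + 8.000000e-04 + 6.591797e-04
     = 3.2406
Step 3: The full series sum_(k>=1) 2.7*1/k^3 converges (p-series with p = 3 > 1; a constant multiple of a convergent series converges).
Step 4: Fix eps > 0. Since sum_k m(|f_k - f| > eps) < infinity, the Borel-Cantelli lemma gives
        m(limsup_k {|f_k - f| > eps}) = 0, i.e. for a.e. x, |f_k(x) - f(x)| <= eps for all large k.
        Applying this with eps = 1/j for j = 1, 2, ... and intersecting the countably many full-measure sets,
        for a.e. x we get limsup_k |f_k(x) - f(x)| <= 1/j for every j, hence f_k -> f almost everywhere.
Conclusion: series converges; Borel-Cantelli yields f_k -> f a.e.


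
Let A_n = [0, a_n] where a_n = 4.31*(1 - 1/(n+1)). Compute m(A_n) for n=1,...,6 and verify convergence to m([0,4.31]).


By continuity of measure from below: if A_n increases to A, then m(A_n) -> m(A).
Here A = [0, 4.31], so m(A) = 4.31
Step 1: a_1 = 4.31*(1 - 1/2) = 2.155, m(A_1) = 2.155
Step 2: a_2 = 4.31*(1 - 1/3) = 2.8733, m(A_2) = 2.8733
Step 3: a_3 = 4.31*(1 - 1/4) = 3.2325, m(A_3) = 3.2325
Step 4: a_4 = 4.31*(1 - 1/5) = 3.448, m(A_4) = 3.448
Step 5: a_5 = 4.31*(1 - 1/6) = 3.5917, m(A_5) = 3.5917
Step 6: a_6 = 4.31*(1 - 1/7) = 3.6943, m(A_6) = 3.6943
Limit: m(A_n) -> m([0,4.31]) = 4.31


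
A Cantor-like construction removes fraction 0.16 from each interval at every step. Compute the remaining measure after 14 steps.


Step 1: At each step, fraction remaining = 1 - 0.16 = 0.84
Step 2: After 14 steps, measure = (0.84)^14
Result = 0.087078


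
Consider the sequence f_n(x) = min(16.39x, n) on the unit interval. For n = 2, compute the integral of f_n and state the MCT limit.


f(x) = 16.39x on [0,1]; f_n(x) = min(16.39x, n). At n = 2:
Step 1: f(x) reaches 2 at x = 2/16.39 = 0.122026
Step 2: integral(f_2) = integral(16.39x, 0, 0.122026) + integral(2, 0.122026, 1)
       = 16.39*0.122026^2/2 + 2*(1 - 0.122026)
       = 0.122026 + 1.755949
       = 1.877974
Step 3: As n -> infinity, f_n increases to f, so by MCT integral(f_n) -> integral(f) = 16.39/2 = 8.195.
Convergence: integral(f_2) = 1.877974 -> 8.195 as n -> infinity


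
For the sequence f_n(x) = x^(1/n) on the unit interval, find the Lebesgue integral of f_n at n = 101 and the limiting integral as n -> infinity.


At n = 101: f_101(x) = x^(1/101).
Step 1: integral(x^(1/101), 0, 1) = [x^(1/101+1) / (1/101+1)] from 0 to 1
     = 1 / (1/101 + 1) = 1 / ((101+1)/101) = 101/(101+1)
     = 101/102 = 0.990196
Step 2: As n -> infinity, f_n(x) = x^(1/n) -> 1 for x in (0,1], and f_n is increasing in n.
By MCT, lim_n integral(f_n) = integral(lim_n f_n) = integral(1, 0, 1) = 1.
Step 3: Verify convergence: 101/102 = 0.990196 -> 1


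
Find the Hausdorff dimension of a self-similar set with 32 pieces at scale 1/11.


For a self-similar set with N copies scaled by 1/r:
dim_H = log(N)/log(r) = log(32)/log(11)
= 3.465736/2.397895
= 1.445324


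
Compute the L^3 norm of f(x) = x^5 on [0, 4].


Step 1: ||f||_3 = (integral_0^4 |x^5|^3 dx)^(1/3)
     = (integral_0^4 x^15 dx)^(1/3)
Step 2: integral_0^4 x^15 dx = [x^16/(16)] from 0 to 4 = 4^16/16
     = 4294967296/16 = 2.684355e+08
Step 3: ||f||_3 = (2.684355e+08)^(1/3) = 645.079578


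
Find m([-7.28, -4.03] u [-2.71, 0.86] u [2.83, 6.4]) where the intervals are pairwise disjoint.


For pairwise disjoint intervals, m(union) = sum of lengths.
= (-4.03 - -7.28) + (0.86 - -2.71) + (6.4 - 2.83)
= 3.25 + 3.57 + 3.57
= 10.39


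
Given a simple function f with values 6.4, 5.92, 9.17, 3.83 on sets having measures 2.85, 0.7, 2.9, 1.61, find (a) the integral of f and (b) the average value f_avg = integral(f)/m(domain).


Step 1: Integral = sum(value_i * measure_i)
= 6.4*2.85 + 5.92*0.7 + 9.17*2.9 + 3.83*1.61
= 18.24 + 4.144 + 26.593 + 6.1663
= 55.1433
Step 2: Total measure of domain = 2.85 + 0.7 + 2.9 + 1.61 = 8.06
Step 3: Average value = 55.1433 / 8.06 = 6.8416


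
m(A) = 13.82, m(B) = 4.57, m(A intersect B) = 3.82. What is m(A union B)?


By inclusion-exclusion: m(A u B) = m(A) + m(B) - m(A n B)
= 13.82 + 4.57 - 3.82
= 14.57


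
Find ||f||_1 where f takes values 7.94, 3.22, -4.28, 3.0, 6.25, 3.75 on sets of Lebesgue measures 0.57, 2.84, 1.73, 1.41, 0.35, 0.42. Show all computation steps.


Step 1: Compute |f_i|^1 for each value:
  |7.94|^1 = 7.94
  |3.22|^1 = 3.22
  |-4.28|^1 = 4.28
  |3.0|^1 = 3
  |6.25|^1 = 6.25
  |3.75|^1 = 3.75
Step 2: Multiply by measures and sum:
  7.94 * 0.57 = 4.5258
  3.22 * 2.84 = 9.1448
  4.28 * 1.73 = 7.4044
  3 * 1.41 = 4.23
  6.25 * 0.35 = 2.1875
  3.75 * 0.42 = 1.575
Sum = 4.5258 + 9.1448 + 7.4044 + 4.23 + 2.1875 + 1.575 = 29.0675
Step 3: Take the p-th root:
||f||_1 = (29.0675)^(1/1) = 29.0675


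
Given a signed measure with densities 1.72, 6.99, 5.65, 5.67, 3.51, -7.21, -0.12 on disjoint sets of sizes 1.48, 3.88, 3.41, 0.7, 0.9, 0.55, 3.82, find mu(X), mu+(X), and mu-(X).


Step 1: Compute signed measure on each set:
  Set 1: 1.72 * 1.48 = 2.5456
  Set 2: 6.99 * 3.88 = 27.1212
  Set 3: 5.65 * 3.41 = 19.2665
  Set 4: 5.67 * 0.7 = 3.969
  Set 5: 3.51 * 0.9 = 3.159
  Set 6: -7.21 * 0.55 = -3.9655
  Set 7: -0.12 * 3.82 = -0.4584
Step 2: Total signed measure = (2.5456) + (27.1212) + (19.2665) + (3.969) + (3.159) + (-3.9655) + (-0.4584)
     = 51.6374
Step 3: Positive part mu+(X) = sum of positive contributions = 56.0613
Step 4: Negative part mu-(X) = |sum of negative contributions| = 4.4239


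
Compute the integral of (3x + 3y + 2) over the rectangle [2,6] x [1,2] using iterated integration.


By Fubini, integrate in x first, then y.
Step 1: Fix y, integrate over x in [2,6]:
  integral(3x + 3y + 2, x=2..6)
  = 3*(6^2 - 2^2)/2 + (3y + 2)*(6 - 2)
  = 48 + (3y + 2)*4
  = 48 + 12y + 8
  = 56 + 12y
Step 2: Integrate over y in [1,2]:
  integral(56 + 12y, y=1..2)
  = 56*1 + 12*(2^2 - 1^2)/2
  = 56 + 18
  = 74


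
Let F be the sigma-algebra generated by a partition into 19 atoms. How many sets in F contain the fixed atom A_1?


Each element of F is a union of some subset S of the 19 atoms.
The element contains A_1 iff A_1 is in S.
So we count subsets S of {A_1,...,A_19} with A_1 in S: choose freely among the other 18 atoms.
Count = 2^(19-1) = 2^18 = 262144.


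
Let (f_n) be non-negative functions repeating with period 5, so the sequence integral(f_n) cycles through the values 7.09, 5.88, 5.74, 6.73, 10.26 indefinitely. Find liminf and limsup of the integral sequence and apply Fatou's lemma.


The sequence (integral(f_n)) is periodic with period 5, repeating the values 7.09, 5.88, 5.74, 6.73, 10.26 indefinitely.
Step 1: For a periodic sequence, every tail (a_m, a_(m+1), ...) contains all 5 period values infinitely often.
Step 2: Hence inf of every tail = min of the period values = min(7.09, 5.88, 5.74, 6.73, 10.26) = 5.74.
        liminf_n integral(f_n) = sup over m of (inf of tail from m) = 5.74.
Step 3: Similarly sup of every tail = max of the period values = 10.26.
        limsup_n integral(f_n) = 10.26.
Step 4: Fatou's lemma: integral(liminf_n f_n) <= liminf_n integral(f_n) = 5.74.
        So the integral of the pointwise liminf is at most 5.74.


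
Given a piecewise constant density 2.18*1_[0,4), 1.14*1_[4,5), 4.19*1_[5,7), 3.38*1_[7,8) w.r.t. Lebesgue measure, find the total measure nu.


Integrate each piece of the Radon-Nikodym derivative:
Step 1: integral_0^4 2.18 dx = 2.18*(4-0) = 2.18*4 = 8.72
Step 2: integral_4^5 1.14 dx = 1.14*(5-4) = 1.14*1 = 1.14
Step 3: integral_5^7 4.19 dx = 4.19*(7-5) = 4.19*2 = 8.38
Step 4: integral_7^8 3.38 dx = 3.38*(8-7) = 3.38*1 = 3.38
Total: 8.72 + 1.14 + 8.38 + 3.38 = 21.62


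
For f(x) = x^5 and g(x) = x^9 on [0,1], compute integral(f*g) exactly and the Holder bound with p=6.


Step 1: Exact integral of f*g = integral(x^14, 0, 1) = 1/15
     = 0.066667
Step 2: Holder bound with p=6, q=1.2:
  ||f||_p = (integral x^30 dx)^(1/6) = (1/31)^(1/6) = 0.564209
  ||g||_q = (integral x^10.8 dx)^(1/1.2) = (1/11.8)^(1/1.2) = 0.127869
Step 3: Holder bound = ||f||_p * ||g||_q = 0.564209 * 0.127869 = 0.072145
Verification: 0.066667 <= 0.072145 (Holder holds)


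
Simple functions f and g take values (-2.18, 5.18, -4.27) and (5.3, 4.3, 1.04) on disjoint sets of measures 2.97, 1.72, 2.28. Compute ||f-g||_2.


Step 1: Compute differences f_i - g_i:
  -2.18 - 5.3 = -7.48
  5.18 - 4.3 = 0.88
  -4.27 - 1.04 = -5.31
Step 2: Compute |diff|^2 * measure for each set:
  |-7.48|^2 * 2.97 = 55.9504 * 2.97 = 166.172688
  |0.88|^2 * 1.72 = 0.7744 * 1.72 = 1.331968
  |-5.31|^2 * 2.28 = 28.1961 * 2.28 = 64.287108
Step 3: Sum = 231.791764
Step 4: ||f-g||_2 = (231.791764)^(1/2) = 15.224709


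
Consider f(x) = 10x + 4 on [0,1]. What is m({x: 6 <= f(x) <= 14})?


f^(-1)([6, 14]) = {x : 6 <= 10x + 4 <= 14}
Solving: (6 - 4)/10 <= x <= (14 - 4)/10
= [0.2, 1]
Intersecting with [0,1]: [0.2, 1]
Measure = 1 - 0.2 = 0.8


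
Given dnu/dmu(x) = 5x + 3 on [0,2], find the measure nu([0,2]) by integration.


nu(A) = integral_A (dnu/dmu) dmu = integral_0^2 (5x + 3) dx
Step 1: Antiderivative F(x) = (5/2)x^2 + 3x
Step 2: F(2) = (5/2)*2^2 + 3*2 = 10 + 6 = 16
Step 3: F(0) = (5/2)*0^2 + 3*0 = 0.0 + 0 = 0.0
Step 4: nu([0,2]) = F(2) - F(0) = 16 - 0.0 = 16


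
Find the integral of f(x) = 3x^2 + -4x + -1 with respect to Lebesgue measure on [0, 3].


The Lebesgue integral of a Riemann-integrable function agrees with the Riemann integral.
Antiderivative F(x) = (3/3)x^3 + (-4/2)x^2 + -1x
F(3) = (3/3)*3^3 + (-4/2)*3^2 + -1*3
     = (3/3)*27 + (-4/2)*9 + -1*3
     = 27 + -18 + -3
     = 6
F(0) = 0.0
Integral = F(3) - F(0) = 6 - 0.0 = 6


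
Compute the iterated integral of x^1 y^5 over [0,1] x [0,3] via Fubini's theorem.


By Fubini's theorem, the double integral factors as a product of single integrals:
Step 1: integral_0^1 x^1 dx = [x^2/2] from 0 to 1
     = 1^2/2 = 0.5
Step 2: integral_0^3 y^5 dy = [y^6/6] from 0 to 3
     = 3^6/6 = 121.5
Step 3: Double integral = 0.5 * 121.5 = 60.75


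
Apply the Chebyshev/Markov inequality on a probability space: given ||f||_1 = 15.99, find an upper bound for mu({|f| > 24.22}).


Chebyshev/Markov inequality: mu(|f| > eps) <= (||f||_p / eps)^p
Step 1: ||f||_1 / eps = 15.99 / 24.22 = 0.660198
Step 2: Raise to power p = 1:
  (0.660198)^1 = 0.660198
Step 3: Therefore mu(|f| > 24.22) <= 0.660198


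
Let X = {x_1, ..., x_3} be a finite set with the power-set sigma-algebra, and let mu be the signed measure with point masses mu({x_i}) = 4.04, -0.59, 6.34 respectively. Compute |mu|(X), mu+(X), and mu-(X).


Step 1: Every measurable set is a union of atoms (the cells / points), so a Hahn decomposition is
  obtained by grouping atoms by sign: P = union of atoms with mu > 0, N = union of the remaining atoms.
  Atoms in P (indices): 1, 3;  atoms in N (indices): 2
  Positive values: 4.04, 6.34
  Negative values: -0.59
Step 2: mu+(X) = mu(P) = sum of positive atom values = 10.38
Step 3: mu-(X) = -mu(N) = sum of |negative atom values| = 0.59
Step 4: |mu|(X) = mu+(X) + mu-(X) = 10.38 + 0.59 = 10.97


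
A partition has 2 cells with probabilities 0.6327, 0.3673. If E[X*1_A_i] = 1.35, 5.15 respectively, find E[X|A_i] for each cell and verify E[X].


For each cell A_i: E[X|A_i] = E[X*1_A_i] / P(A_i)
Step 1: E[X|A_1] = 1.35 / 0.6327 = 2.133713
Step 2: E[X|A_2] = 5.15 / 0.3673 = 14.021236
Verification: E[X] = sum E[X*1_A_i] = 1.35 + 5.15 = 6.5


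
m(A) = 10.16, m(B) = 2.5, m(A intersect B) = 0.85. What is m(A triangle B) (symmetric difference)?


m(A Delta B) = m(A) + m(B) - 2*m(A n B)
= 10.16 + 2.5 - 2*0.85
= 10.16 + 2.5 - 1.7
= 10.96


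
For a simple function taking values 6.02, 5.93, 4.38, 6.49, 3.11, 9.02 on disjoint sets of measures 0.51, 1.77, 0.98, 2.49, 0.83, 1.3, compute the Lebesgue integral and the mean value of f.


Step 1: Integral = sum(value_i * measure_i)
= 6.02*0.51 + 5.93*1.77 + 4.38*0.98 + 6.49*2.49 + 3.11*0.83 + 9.02*1.3
= 3.0702 + 10.4961 + 4.2924 + 16.1601 + 2.5813 + 11.726
= 48.3261
Step 2: Total measure of domain = 0.51 + 1.77 + 0.98 + 2.49 + 0.83 + 1.3 = 7.88
Step 3: Average value = 48.3261 / 7.88 = 6.132754


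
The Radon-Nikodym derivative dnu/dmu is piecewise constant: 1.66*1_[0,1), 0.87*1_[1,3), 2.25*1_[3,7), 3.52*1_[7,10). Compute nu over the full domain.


Integrate each piece of the Radon-Nikodym derivative:
Step 1: integral_0^1 1.66 dx = 1.66*(1-0) = 1.66*1 = 1.66
Step 2: integral_1^3 0.87 dx = 0.87*(3-1) = 0.87*2 = 1.74
Step 3: integral_3^7 2.25 dx = 2.25*(7-3) = 2.25*4 = 9
Step 4: integral_7^10 3.52 dx = 3.52*(10-7) = 3.52*3 = 10.56
Total: 1.66 + 1.74 + 9 + 10.56 = 22.96


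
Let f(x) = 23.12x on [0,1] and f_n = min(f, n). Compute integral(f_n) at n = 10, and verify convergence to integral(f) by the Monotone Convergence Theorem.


f(x) = 23.12x on [0,1]; f_n(x) = min(23.12x, n). At n = 10:
Step 1: f(x) reaches 10 at x = 10/23.12 = 0.432526
Step 2: integral(f_10) = integral(23.12x, 0, 0.432526) + integral(10, 0.432526, 1)
       = 23.12*0.432526^2/2 + 10*(1 - 0.432526)
       = 2.16263 + 5.67474
       = 7.83737
Step 3: As n -> infinity, f_n increases to f, so by MCT integral(f_n) -> integral(f) = 23.12/2 = 11.56.
Convergence: integral(f_10) = 7.83737 -> 11.56 as n -> infinity


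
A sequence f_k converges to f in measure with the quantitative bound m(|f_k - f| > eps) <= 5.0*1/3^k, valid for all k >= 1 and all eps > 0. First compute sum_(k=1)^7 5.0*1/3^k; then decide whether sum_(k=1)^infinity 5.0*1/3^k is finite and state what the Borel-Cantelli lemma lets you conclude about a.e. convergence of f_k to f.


Step 1: List the terms 5.0*1/3^k for k = 1 to 7:
  k=1: 1.666667
  k=2: 0.555556
  k=3: 0.185185
  k=4: 0.061728
  k=5: 0.020576
  k=6: 0.006859
  k=7: 0.002286
Step 2: Partial sum = 1.666667 + 0.555556 + 0.185185 + 0.061728 + 0.020576 + 0.006859 + 0.002286
     = 2.498857
Step 3: The full series sum_(k>=1) 5.0*1/3^k converges (geometric series with ratio 1/3 < 1; a constant multiple of a convergent series converges).
Step 4: Fix eps > 0. Since sum_k m(|f_k - f| > eps) < infinity, the Borel-Cantelli lemma gives
        m(limsup_k {|f_k - f| > eps}) = 0, i.e. for a.e. x, |f_k(x) - f(x)| <= eps for all large k.
        Applying this with eps = 1/j for j = 1, 2, ... and intersecting the countably many full-measure sets,
        for a.e. x we get limsup_k |f_k(x) - f(x)| <= 1/j for every j, hence f_k -> f almost everywhere.
Conclusion: series converges; Borel-Cantelli yields f_k -> f a.e.


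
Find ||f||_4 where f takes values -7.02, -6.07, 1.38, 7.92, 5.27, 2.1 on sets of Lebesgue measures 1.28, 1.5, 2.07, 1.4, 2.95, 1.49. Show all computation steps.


Step 1: Compute |f_i|^4 for each value:
  |-7.02|^4 = 2428.557824
  |-6.07|^4 = 1357.546656
  |1.38|^4 = 3.626739
  |7.92|^4 = 3934.601257
  |5.27|^4 = 771.333974
  |2.1|^4 = 19.4481
Step 2: Multiply by measures and sum:
  2428.557824 * 1.28 = 3108.554015
  1357.546656 * 1.5 = 2036.319984
  3.626739 * 2.07 = 7.50735
  3934.601257 * 1.4 = 5508.44176
  771.333974 * 2.95 = 2275.435225
  19.4481 * 1.49 = 28.977669
Sum = 3108.554015 + 2036.319984 + 7.50735 + 5508.44176 + 2275.435225 + 28.977669 = 12965.236003
Step 3: Take the p-th root:
||f||_4 = (12965.236003)^(1/4) = 10.670754


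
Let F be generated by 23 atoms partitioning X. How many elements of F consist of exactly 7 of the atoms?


Each element of F is a union of some subset of the 23 atoms.
Elements that are unions of exactly 7 atoms correspond to 7-element subsets of the 23 atoms.
Count = C(23, 7) = 23! / (7! * 16!) = 245157.


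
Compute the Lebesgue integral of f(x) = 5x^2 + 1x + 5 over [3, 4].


The Lebesgue integral of a Riemann-integrable function agrees with the Riemann integral.
Antiderivative F(x) = (5/3)x^3 + (1/2)x^2 + 5x
F(4) = (5/3)*4^3 + (1/2)*4^2 + 5*4
     = (5/3)*64 + (1/2)*16 + 5*4
     = 106.666667 + 8 + 20
     = 134.666667
F(3) = 64.5
Integral = F(4) - F(3) = 134.666667 - 64.5 = 70.166667


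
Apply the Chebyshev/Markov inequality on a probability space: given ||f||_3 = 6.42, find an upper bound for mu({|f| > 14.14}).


Chebyshev/Markov inequality: mu(|f| > eps) <= (||f||_p / eps)^p
Step 1: ||f||_3 / eps = 6.42 / 14.14 = 0.454031
Step 2: Raise to power p = 3:
  (0.454031)^3 = 0.093596
Step 3: Therefore mu(|f| > 14.14) <= 0.093596


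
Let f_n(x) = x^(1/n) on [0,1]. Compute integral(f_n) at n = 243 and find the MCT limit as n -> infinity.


At n = 243: f_243(x) = x^(1/243).
Step 1: integral(x^(1/243), 0, 1) = [x^(1/243+1) / (1/243+1)] from 0 to 1
     = 1 / (1/243 + 1) = 1 / ((243+1)/243) = 243/(243+1)
     = 243/244 = 0.995902
Step 2: As n -> infinity, f_n(x) = x^(1/n) -> 1 for x in (0,1], and f_n is increasing in n.
By MCT, lim_n integral(f_n) = integral(lim_n f_n) = integral(1, 0, 1) = 1.
Step 3: Verify convergence: 243/244 = 0.995902 -> 1


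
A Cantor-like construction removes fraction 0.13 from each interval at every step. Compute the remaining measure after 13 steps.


Step 1: At each step, fraction remaining = 1 - 0.13 = 0.87
Step 2: After 13 steps, measure = (0.87)^13
Result = 0.163588


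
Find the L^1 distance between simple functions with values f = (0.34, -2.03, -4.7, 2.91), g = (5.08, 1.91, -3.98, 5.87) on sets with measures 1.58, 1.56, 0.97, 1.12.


Step 1: Compute differences f_i - g_i:
  0.34 - 5.08 = -4.74
  -2.03 - 1.91 = -3.94
  -4.7 - -3.98 = -0.72
  2.91 - 5.87 = -2.96
Step 2: Compute |diff|^1 * measure for each set:
  |-4.74|^1 * 1.58 = 4.74 * 1.58 = 7.4892
  |-3.94|^1 * 1.56 = 3.94 * 1.56 = 6.1464
  |-0.72|^1 * 0.97 = 0.72 * 0.97 = 0.6984
  |-2.96|^1 * 1.12 = 2.96 * 1.12 = 3.3152
Step 3: Sum = 17.6492
Step 4: ||f-g||_1 = (17.6492)^(1/1) = 17.6492


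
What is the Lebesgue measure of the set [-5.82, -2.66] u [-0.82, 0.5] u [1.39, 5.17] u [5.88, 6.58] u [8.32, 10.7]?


For pairwise disjoint intervals, m(union) = sum of lengths.
= (-2.66 - -5.82) + (0.5 - -0.82) + (5.17 - 1.39) + (6.58 - 5.88) + (10.7 - 8.32)
= 3.16 + 1.32 + 3.78 + 0.7 + 2.38
= 11.34


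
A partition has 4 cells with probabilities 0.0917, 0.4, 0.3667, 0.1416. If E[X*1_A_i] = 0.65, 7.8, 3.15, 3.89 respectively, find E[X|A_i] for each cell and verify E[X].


For each cell A_i: E[X|A_i] = E[X*1_A_i] / P(A_i)
Step 1: E[X|A_1] = 0.65 / 0.0917 = 7.088332
Step 2: E[X|A_2] = 7.8 / 0.4 = 19.5
Step 3: E[X|A_3] = 3.15 / 0.3667 = 8.590128
Step 4: E[X|A_4] = 3.89 / 0.1416 = 27.471751
Verification: E[X] = sum E[X*1_A_i] = 0.65 + 7.8 + 3.15 + 3.89 = 15.49


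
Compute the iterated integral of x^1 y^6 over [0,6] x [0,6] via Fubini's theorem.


By Fubini's theorem, the double integral factors as a product of single integrals:
Step 1: integral_0^6 x^1 dx = [x^2/2] from 0 to 6
     = 6^2/2 = 18
Step 2: integral_0^6 y^6 dy = [y^7/7] from 0 to 6
     = 6^7/7 = 39990.857143
Step 3: Double integral = 18 * 39990.857143 = 719835.428571


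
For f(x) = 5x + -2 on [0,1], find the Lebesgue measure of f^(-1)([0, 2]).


f^(-1)([0, 2]) = {x : 0 <= 5x + -2 <= 2}
Solving: (0 - -2)/5 <= x <= (2 - -2)/5
= [0.4, 0.8]
Intersecting with [0,1]: [0.4, 0.8]
Measure = 0.8 - 0.4 = 0.4


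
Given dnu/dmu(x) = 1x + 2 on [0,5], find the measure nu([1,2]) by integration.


nu(A) = integral_A (dnu/dmu) dmu = integral_1^2 (1x + 2) dx
Step 1: Antiderivative F(x) = (1/2)x^2 + 2x
Step 2: F(2) = (1/2)*2^2 + 2*2 = 2 + 4 = 6
Step 3: F(1) = (1/2)*1^2 + 2*1 = 0.5 + 2 = 2.5
Step 4: nu([1,2]) = F(2) - F(1) = 6 - 2.5 = 3.5


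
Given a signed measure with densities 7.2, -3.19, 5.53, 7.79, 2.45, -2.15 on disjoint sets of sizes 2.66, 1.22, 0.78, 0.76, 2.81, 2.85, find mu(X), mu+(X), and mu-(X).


Step 1: Compute signed measure on each set:
  Set 1: 7.2 * 2.66 = 19.152
  Set 2: -3.19 * 1.22 = -3.8918
  Set 3: 5.53 * 0.78 = 4.3134
  Set 4: 7.79 * 0.76 = 5.9204
  Set 5: 2.45 * 2.81 = 6.8845
  Set 6: -2.15 * 2.85 = -6.1275
Step 2: Total signed measure = (19.152) + (-3.8918) + (4.3134) + (5.9204) + (6.8845) + (-6.1275)
     = 26.251
Step 3: Positive part mu+(X) = sum of positive contributions = 36.2703
Step 4: Negative part mu-(X) = |sum of negative contributions| = 10.0193


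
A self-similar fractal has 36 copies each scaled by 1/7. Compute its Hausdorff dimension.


For a self-similar set with N copies scaled by 1/r:
dim_H = log(N)/log(r) = log(36)/log(7)
= 3.583519/1.94591
= 1.841564


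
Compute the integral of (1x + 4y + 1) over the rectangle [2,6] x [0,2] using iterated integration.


By Fubini, integrate in x first, then y.
Step 1: Fix y, integrate over x in [2,6]:
  integral(1x + 4y + 1, x=2..6)
  = 1*(6^2 - 2^2)/2 + (4y + 1)*(6 - 2)
  = 16 + (4y + 1)*4
  = 16 + 16y + 4
  = 20 + 16y
Step 2: Integrate over y in [0,2]:
  integral(20 + 16y, y=0..2)
  = 20*2 + 16*(2^2 - 0^2)/2
  = 40 + 32
  = 72


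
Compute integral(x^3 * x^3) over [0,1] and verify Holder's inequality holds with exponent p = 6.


Step 1: Exact integral of f*g = integral(x^6, 0, 1) = 1/7
     = 0.142857
Step 2: Holder bound with p=6, q=1.2:
  ||f||_p = (integral x^18 dx)^(1/6) = (1/19)^(1/6) = 0.612173
  ||g||_q = (integral x^3.6 dx)^(1/1.2) = (1/4.6)^(1/1.2) = 0.280351
Step 3: Holder bound = ||f||_p * ||g||_q = 0.612173 * 0.280351 = 0.171623
Verification: 0.142857 <= 0.171623 (Holder holds)


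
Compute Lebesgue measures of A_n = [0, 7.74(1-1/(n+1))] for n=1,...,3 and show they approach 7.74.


By continuity of measure from below: if A_n increases to A, then m(A_n) -> m(A).
Here A = [0, 7.74], so m(A) = 7.74
Step 1: a_1 = 7.74*(1 - 1/2) = 3.87, m(A_1) = 3.87
Step 2: a_2 = 7.74*(1 - 1/3) = 5.16, m(A_2) = 5.16
Step 3: a_3 = 7.74*(1 - 1/4) = 5.805, m(A_3) = 5.805
Limit: m(A_n) -> m([0,7.74]) = 7.74


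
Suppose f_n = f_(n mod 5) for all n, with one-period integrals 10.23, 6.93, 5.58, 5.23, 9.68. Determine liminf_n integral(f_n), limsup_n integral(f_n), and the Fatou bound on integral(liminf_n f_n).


The sequence (integral(f_n)) is periodic with period 5, repeating the values 10.23, 6.93, 5.58, 5.23, 9.68 indefinitely.
Step 1: For a periodic sequence, every tail (a_m, a_(m+1), ...) contains all 5 period values infinitely often.
Step 2: Hence inf of every tail = min of the period values = min(10.23, 6.93, 5.58, 5.23, 9.68) = 5.23.
        liminf_n integral(f_n) = sup over m of (inf of tail from m) = 5.23.
Step 3: Similarly sup of every tail = max of the period values = 10.23.
        limsup_n integral(f_n) = 10.23.
Step 4: Fatou's lemma: integral(liminf_n f_n) <= liminf_n integral(f_n) = 5.23.
        So the integral of the pointwise liminf is at most 5.23.


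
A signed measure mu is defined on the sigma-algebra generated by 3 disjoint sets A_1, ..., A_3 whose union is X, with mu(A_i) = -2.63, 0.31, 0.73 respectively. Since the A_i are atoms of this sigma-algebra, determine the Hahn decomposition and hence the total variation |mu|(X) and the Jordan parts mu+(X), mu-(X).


Step 1: Every measurable set is a union of atoms (the cells / points), so a Hahn decomposition is
  obtained by grouping atoms by sign: P = union of atoms with mu > 0, N = union of the remaining atoms.
  Atoms in P (indices): 2, 3;  atoms in N (indices): 1
  Positive values: 0.31, 0.73
  Negative values: -2.63
Step 2: mu+(X) = mu(P) = sum of positive atom values = 1.04
Step 3: mu-(X) = -mu(N) = sum of |negative atom values| = 2.63
Step 4: |mu|(X) = mu+(X) + mu-(X) = 1.04 + 2.63 = 3.67


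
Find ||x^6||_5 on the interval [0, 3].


Step 1: ||f||_5 = (integral_0^3 |x^6|^5 dx)^(1/5)
     = (integral_0^3 x^30 dx)^(1/5)
Step 2: integral_0^3 x^30 dx = [x^31/(31)] from 0 to 3 = 3^31/31
     = 617673396283947/31 = 1.992495e+13
Step 3: ||f||_5 = (1.992495e+13)^(1/5) = 456.96132


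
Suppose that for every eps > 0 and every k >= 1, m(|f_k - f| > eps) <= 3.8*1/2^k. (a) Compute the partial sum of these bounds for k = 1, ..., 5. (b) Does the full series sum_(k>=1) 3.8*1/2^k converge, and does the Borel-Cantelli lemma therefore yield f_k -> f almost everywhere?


Step 1: List the terms 3.8*1/2^k for k = 1 to 5:
  k=1: 1.9
  k=2: 0.95
  k=3: 0.475
  k=4: 0.2375
  k=5: 0.11875
Step 2: Partial sum = 1.9 + 0.95 + 0.475 + 0.2375 + 0.11875
     = 3.68125
Step 3: The full series sum_(k>=1) 3.8*1/2^k converges (geometric series with ratio 1/2 < 1; a constant multiple of a convergent series converges).
Step 4: Fix eps > 0. Since sum_k m(|f_k - f| > eps) < infinity, the Borel-Cantelli lemma gives
        m(limsup_k {|f_k - f| > eps}) = 0, i.e. for a.e. x, |f_k(x) - f(x)| <= eps for all large k.
        Applying this with eps = 1/j for j = 1, 2, ... and intersecting the countably many full-measure sets,
        for a.e. x we get limsup_k |f_k(x) - f(x)| <= 1/j for every j, hence f_k -> f almost everywhere.
Conclusion: series converges; Borel-Cantelli yields f_k -> f a.e.


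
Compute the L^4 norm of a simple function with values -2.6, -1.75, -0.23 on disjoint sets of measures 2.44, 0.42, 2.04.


Step 1: Compute |f_i|^4 for each value:
  |-2.6|^4 = 45.6976
  |-1.75|^4 = 9.378906
  |-0.23|^4 = 0.002798
Step 2: Multiply by measures and sum:
  45.6976 * 2.44 = 111.502144
  9.378906 * 0.42 = 3.939141
  0.002798 * 2.04 = 0.005709
Sum = 111.502144 + 3.939141 + 0.005709 = 115.446993
Step 3: Take the p-th root:
||f||_4 = (115.446993)^(1/4) = 3.2779


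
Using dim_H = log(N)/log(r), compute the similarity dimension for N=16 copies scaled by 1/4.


For a self-similar set with N copies scaled by 1/r:
dim_H = log(N)/log(r) = log(16)/log(4)
= 2.772589/1.386294
= 2


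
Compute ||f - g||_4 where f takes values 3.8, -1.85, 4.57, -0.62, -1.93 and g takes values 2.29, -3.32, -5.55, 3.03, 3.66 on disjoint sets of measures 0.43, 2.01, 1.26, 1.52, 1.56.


Step 1: Compute differences f_i - g_i:
  3.8 - 2.29 = 1.51
  -1.85 - -3.32 = 1.47
  4.57 - -5.55 = 10.12
  -0.62 - 3.03 = -3.65
  -1.93 - 3.66 = -5.59
Step 2: Compute |diff|^4 * measure for each set:
  |1.51|^4 * 0.43 = 5.198856 * 0.43 = 2.235508
  |1.47|^4 * 2.01 = 4.669489 * 2.01 = 9.385673
  |10.12|^4 * 1.26 = 10488.709327 * 1.26 = 13215.773752
  |-3.65|^4 * 1.52 = 177.489006 * 1.52 = 269.783289
  |-5.59|^4 * 1.56 = 976.443754 * 1.56 = 1523.252256
Step 3: Sum = 15020.430478
Step 4: ||f-g||_4 = (15020.430478)^(1/4) = 11.070586


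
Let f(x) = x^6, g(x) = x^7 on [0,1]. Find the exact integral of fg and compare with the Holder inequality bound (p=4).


Step 1: Exact integral of f*g = integral(x^13, 0, 1) = 1/14
     = 0.071429
Step 2: Holder bound with p=4, q=1.333333:
  ||f||_p = (integral x^24 dx)^(1/4) = (1/25)^(1/4) = 0.447214
  ||g||_q = (integral x^9.333333 dx)^(1/1.333333) = (1/10.333333)^(1/1.333333) = 0.173508
Step 3: Holder bound = ||f||_p * ||g||_q = 0.447214 * 0.173508 = 0.077595
Verification: 0.071429 <= 0.077595 (Holder holds)


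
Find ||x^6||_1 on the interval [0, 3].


Step 1: ||f||_1 = (integral_0^3 |x^6|^1 dx)^(1/1)
     = (integral_0^3 x^6 dx)^(1/1)
Step 2: integral_0^3 x^6 dx = [x^7/(7)] from 0 to 3 = 3^7/7
     = 2187/7 = 312.428571
Step 3: ||f||_1 = (312.428571)^(1/1) = 312.428571


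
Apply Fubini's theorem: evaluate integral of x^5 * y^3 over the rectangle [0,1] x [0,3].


By Fubini's theorem, the double integral factors as a product of single integrals:
Step 1: integral_0^1 x^5 dx = [x^6/6] from 0 to 1
     = 1^6/6 = 0.166667
Step 2: integral_0^3 y^3 dy = [y^4/4] from 0 to 3
     = 3^4/4 = 20.25
Step 3: Double integral = 0.166667 * 20.25 = 3.375


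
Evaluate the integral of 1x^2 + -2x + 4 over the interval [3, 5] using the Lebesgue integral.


The Lebesgue integral of a Riemann-integrable function agrees with the Riemann integral.
Antiderivative F(x) = (1/3)x^3 + (-2/2)x^2 + 4x
F(5) = (1/3)*5^3 + (-2/2)*5^2 + 4*5
     = (1/3)*125 + (-2/2)*25 + 4*5
     = 41.666667 + -25 + 20
     = 36.666667
F(3) = 12
Integral = F(5) - F(3) = 36.666667 - 12 = 24.666667


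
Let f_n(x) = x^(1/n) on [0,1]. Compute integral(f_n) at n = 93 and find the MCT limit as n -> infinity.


At n = 93: f_93(x) = x^(1/93).
Step 1: integral(x^(1/93), 0, 1) = [x^(1/93+1) / (1/93+1)] from 0 to 1
     = 1 / (1/93 + 1) = 1 / ((93+1)/93) = 93/(93+1)
     = 93/94 = 0.989362
Step 2: As n -> infinity, f_n(x) = x^(1/n) -> 1 for x in (0,1], and f_n is increasing in n.
By MCT, lim_n integral(f_n) = integral(lim_n f_n) = integral(1, 0, 1) = 1.
Step 3: Verify convergence: 93/94 = 0.989362 -> 1


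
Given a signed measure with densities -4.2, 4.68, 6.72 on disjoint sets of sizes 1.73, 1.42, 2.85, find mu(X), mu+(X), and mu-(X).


Step 1: Compute signed measure on each set:
  Set 1: -4.2 * 1.73 = -7.266
  Set 2: 4.68 * 1.42 = 6.6456
  Set 3: 6.72 * 2.85 = 19.152
Step 2: Total signed measure = (-7.266) + (6.6456) + (19.152)
     = 18.5316
Step 3: Positive part mu+(X) = sum of positive contributions = 25.7976
Step 4: Negative part mu-(X) = |sum of negative contributions| = 7.266


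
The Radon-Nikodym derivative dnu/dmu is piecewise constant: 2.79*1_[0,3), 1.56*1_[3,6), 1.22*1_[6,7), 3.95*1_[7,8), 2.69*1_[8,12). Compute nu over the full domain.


Integrate each piece of the Radon-Nikodym derivative:
Step 1: integral_0^3 2.79 dx = 2.79*(3-0) = 2.79*3 = 8.37
Step 2: integral_3^6 1.56 dx = 1.56*(6-3) = 1.56*3 = 4.68
Step 3: integral_6^7 1.22 dx = 1.22*(7-6) = 1.22*1 = 1.22
Step 4: integral_7^8 3.95 dx = 3.95*(8-7) = 3.95*1 = 3.95
Step 5: integral_8^12 2.69 dx = 2.69*(12-8) = 2.69*4 = 10.76
Total: 8.37 + 4.68 + 1.22 + 3.95 + 10.76 = 28.98


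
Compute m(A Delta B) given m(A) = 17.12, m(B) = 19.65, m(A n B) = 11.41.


m(A Delta B) = m(A) + m(B) - 2*m(A n B)
= 17.12 + 19.65 - 2*11.41
= 17.12 + 19.65 - 22.82
= 13.95


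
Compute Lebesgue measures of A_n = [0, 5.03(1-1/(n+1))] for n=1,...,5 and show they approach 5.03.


By continuity of measure from below: if A_n increases to A, then m(A_n) -> m(A).
Here A = [0, 5.03], so m(A) = 5.03
Step 1: a_1 = 5.03*(1 - 1/2) = 2.515, m(A_1) = 2.515
Step 2: a_2 = 5.03*(1 - 1/3) = 3.3533, m(A_2) = 3.3533
Step 3: a_3 = 5.03*(1 - 1/4) = 3.7725, m(A_3) = 3.7725
Step 4: a_4 = 5.03*(1 - 1/5) = 4.024, m(A_4) = 4.024
Step 5: a_5 = 5.03*(1 - 1/6) = 4.1917, m(A_5) = 4.1917
Limit: m(A_n) -> m([0,5.03]) = 5.03


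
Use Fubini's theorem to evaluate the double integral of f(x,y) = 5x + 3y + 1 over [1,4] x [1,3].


By Fubini, integrate in x first, then y.
Step 1: Fix y, integrate over x in [1,4]:
  integral(5x + 3y + 1, x=1..4)
  = 5*(4^2 - 1^2)/2 + (3y + 1)*(4 - 1)
  = 37.5 + (3y + 1)*3
  = 37.5 + 9y + 3
  = 40.5 + 9y
Step 2: Integrate over y in [1,3]:
  integral(40.5 + 9y, y=1..3)
  = 40.5*2 + 9*(3^2 - 1^2)/2
  = 81 + 36
  = 117


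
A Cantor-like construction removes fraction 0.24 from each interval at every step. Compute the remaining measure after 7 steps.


Step 1: At each step, fraction remaining = 1 - 0.24 = 0.76
Step 2: After 7 steps, measure = (0.76)^7
Result = 0.146452


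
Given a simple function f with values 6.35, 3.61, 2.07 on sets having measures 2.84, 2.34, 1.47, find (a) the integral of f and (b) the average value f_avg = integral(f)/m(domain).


Step 1: Integral = sum(value_i * measure_i)
= 6.35*2.84 + 3.61*2.34 + 2.07*1.47
= 18.034 + 8.4474 + 3.0429
= 29.5243
Step 2: Total measure of domain = 2.84 + 2.34 + 1.47 = 6.65
Step 3: Average value = 29.5243 / 6.65 = 4.439744


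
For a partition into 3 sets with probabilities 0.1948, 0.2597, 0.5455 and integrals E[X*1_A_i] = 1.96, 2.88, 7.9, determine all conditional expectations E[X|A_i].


For each cell A_i: E[X|A_i] = E[X*1_A_i] / P(A_i)
Step 1: E[X|A_1] = 1.96 / 0.1948 = 10.061602
Step 2: E[X|A_2] = 2.88 / 0.2597 = 11.089719
Step 3: E[X|A_3] = 7.9 / 0.5455 = 14.482126
Verification: E[X] = sum E[X*1_A_i] = 1.96 + 2.88 + 7.9 = 12.74


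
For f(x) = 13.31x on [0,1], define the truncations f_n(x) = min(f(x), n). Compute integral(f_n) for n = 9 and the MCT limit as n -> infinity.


f(x) = 13.31x on [0,1]; f_n(x) = min(13.31x, n). At n = 9:
Step 1: f(x) reaches 9 at x = 9/13.31 = 0.676183
Step 2: integral(f_9) = integral(13.31x, 0, 0.676183) + integral(9, 0.676183, 1)
       = 13.31*0.676183^2/2 + 9*(1 - 0.676183)
       = 3.042825 + 2.91435
       = 5.957175
Step 3: As n -> infinity, f_n increases to f, so by MCT integral(f_n) -> integral(f) = 13.31/2 = 6.655.
Convergence: integral(f_9) = 5.957175 -> 6.655 as n -> infinity


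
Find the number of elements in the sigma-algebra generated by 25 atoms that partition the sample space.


Each element of the sigma-algebra is a union of some subset of the 25 atoms.
The number of such subsets is 2^25 = 33554432.


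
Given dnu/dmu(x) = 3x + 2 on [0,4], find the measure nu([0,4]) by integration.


nu(A) = integral_A (dnu/dmu) dmu = integral_0^4 (3x + 2) dx
Step 1: Antiderivative F(x) = (3/2)x^2 + 2x
Step 2: F(4) = (3/2)*4^2 + 2*4 = 24 + 8 = 32
Step 3: F(0) = (3/2)*0^2 + 2*0 = 0.0 + 0 = 0.0
Step 4: nu([0,4]) = F(4) - F(0) = 32 - 0.0 = 32


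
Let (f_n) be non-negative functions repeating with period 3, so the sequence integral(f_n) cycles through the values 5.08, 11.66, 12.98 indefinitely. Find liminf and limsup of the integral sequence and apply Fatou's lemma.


The sequence (integral(f_n)) is periodic with period 3, repeating the values 5.08, 11.66, 12.98 indefinitely.
Step 1: For a periodic sequence, every tail (a_m, a_(m+1), ...) contains all 3 period values infinitely often.
Step 2: Hence inf of every tail = min of the period values = min(5.08, 11.66, 12.98) = 5.08.
        liminf_n integral(f_n) = sup over m of (inf of tail from m) = 5.08.
Step 3: Similarly sup of every tail = max of the period values = 12.98.
        limsup_n integral(f_n) = 12.98.
Step 4: Fatou's lemma: integral(liminf_n f_n) <= liminf_n integral(f_n) = 5.08.
        So the integral of the pointwise liminf is at most 5.08.


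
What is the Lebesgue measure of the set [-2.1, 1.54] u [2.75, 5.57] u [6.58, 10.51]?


For pairwise disjoint intervals, m(union) = sum of lengths.
= (1.54 - -2.1) + (5.57 - 2.75) + (10.51 - 6.58)
= 3.64 + 2.82 + 3.93
= 10.39


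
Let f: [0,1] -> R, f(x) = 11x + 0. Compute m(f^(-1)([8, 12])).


f^(-1)([8, 12]) = {x : 8 <= 11x + 0 <= 12}
Solving: (8 - 0)/11 <= x <= (12 - 0)/11
= [0.727273, 1.090909]
Intersecting with [0,1]: [0.727273, 1]
Measure = 1 - 0.727273 = 0.272727


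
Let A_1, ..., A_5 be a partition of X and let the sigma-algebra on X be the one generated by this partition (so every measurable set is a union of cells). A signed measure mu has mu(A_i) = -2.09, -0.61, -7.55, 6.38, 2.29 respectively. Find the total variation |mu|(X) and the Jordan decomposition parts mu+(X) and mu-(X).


Step 1: Every measurable set is a union of atoms (the cells / points), so a Hahn decomposition is
  obtained by grouping atoms by sign: P = union of atoms with mu > 0, N = union of the remaining atoms.
  Atoms in P (indices): 4, 5;  atoms in N (indices): 1, 2, 3
  Positive values: 6.38, 2.29
  Negative values: -2.09, -0.61, -7.55
Step 2: mu+(X) = mu(P) = sum of positive atom values = 8.67
Step 3: mu-(X) = -mu(N) = sum of |negative atom values| = 10.25
Step 4: |mu|(X) = mu+(X) + mu-(X) = 8.67 + 10.25 = 18.92


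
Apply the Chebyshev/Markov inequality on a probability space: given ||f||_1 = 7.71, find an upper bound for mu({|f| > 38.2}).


Chebyshev/Markov inequality: mu(|f| > eps) <= (||f||_p / eps)^p
Step 1: ||f||_1 / eps = 7.71 / 38.2 = 0.201832
Step 2: Raise to power p = 1:
  (0.201832)^1 = 0.201832
Step 3: Therefore mu(|f| > 38.2) <= 0.201832


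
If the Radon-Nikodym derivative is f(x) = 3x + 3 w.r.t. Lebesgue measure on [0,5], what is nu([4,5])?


nu(A) = integral_A (dnu/dmu) dmu = integral_4^5 (3x + 3) dx
Step 1: Antiderivative F(x) = (3/2)x^2 + 3x
Step 2: F(5) = (3/2)*5^2 + 3*5 = 37.5 + 15 = 52.5
Step 3: F(4) = (3/2)*4^2 + 3*4 = 24 + 12 = 36
Step 4: nu([4,5]) = F(5) - F(4) = 52.5 - 36 = 16.5


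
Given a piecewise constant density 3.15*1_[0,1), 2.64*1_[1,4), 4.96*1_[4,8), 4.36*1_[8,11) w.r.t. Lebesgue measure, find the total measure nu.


Integrate each piece of the Radon-Nikodym derivative:
Step 1: integral_0^1 3.15 dx = 3.15*(1-0) = 3.15*1 = 3.15
Step 2: integral_1^4 2.64 dx = 2.64*(4-1) = 2.64*3 = 7.92
Step 3: integral_4^8 4.96 dx = 4.96*(8-4) = 4.96*4 = 19.84
Step 4: integral_8^11 4.36 dx = 4.36*(11-8) = 4.36*3 = 13.08
Total: 3.15 + 7.92 + 19.84 + 13.08 = 43.99


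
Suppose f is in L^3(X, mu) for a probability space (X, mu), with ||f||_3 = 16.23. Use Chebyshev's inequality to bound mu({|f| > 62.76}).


Chebyshev/Markov inequality: mu(|f| > eps) <= (||f||_p / eps)^p
Step 1: ||f||_3 / eps = 16.23 / 62.76 = 0.258604
Step 2: Raise to power p = 3:
  (0.258604)^3 = 0.017294
Step 3: Therefore mu(|f| > 62.76) <= 0.017294


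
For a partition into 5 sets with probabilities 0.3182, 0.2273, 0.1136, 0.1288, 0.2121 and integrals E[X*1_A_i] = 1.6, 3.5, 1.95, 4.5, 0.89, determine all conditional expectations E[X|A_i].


For each cell A_i: E[X|A_i] = E[X*1_A_i] / P(A_i)
Step 1: E[X|A_1] = 1.6 / 0.3182 = 5.028284
Step 2: E[X|A_2] = 3.5 / 0.2273 = 15.398152
Step 3: E[X|A_3] = 1.95 / 0.1136 = 17.165493
Step 4: E[X|A_4] = 4.5 / 0.1288 = 34.937888
Step 5: E[X|A_5] = 0.89 / 0.2121 = 4.196134
Verification: E[X] = sum E[X*1_A_i] = 1.6 + 3.5 + 1.95 + 4.5 + 0.89 = 12.44
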